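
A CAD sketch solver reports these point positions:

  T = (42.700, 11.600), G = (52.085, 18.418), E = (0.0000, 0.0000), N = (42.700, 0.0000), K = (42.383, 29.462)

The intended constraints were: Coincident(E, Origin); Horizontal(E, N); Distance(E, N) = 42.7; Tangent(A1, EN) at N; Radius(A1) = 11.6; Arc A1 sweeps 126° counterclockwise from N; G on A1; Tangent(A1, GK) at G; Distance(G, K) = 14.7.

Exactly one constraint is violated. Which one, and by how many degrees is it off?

Tangent(A1, GK) at G — off by 5.30°.

E = (0.00, 0.00) ✓; E.y = 0.00, N.y = 0.00 ✓; |EN| = 42.70 ✓; ∠(TN, NE) = 90.00° ✓; |TN| = 11.60 ✓; bearing(T→G) − bearing(T→N) = 126.0° ✓; |TG| = 11.60 ✓; ∠(TG, GK) = 84.70° ✗; |GK| = 14.70 ✓.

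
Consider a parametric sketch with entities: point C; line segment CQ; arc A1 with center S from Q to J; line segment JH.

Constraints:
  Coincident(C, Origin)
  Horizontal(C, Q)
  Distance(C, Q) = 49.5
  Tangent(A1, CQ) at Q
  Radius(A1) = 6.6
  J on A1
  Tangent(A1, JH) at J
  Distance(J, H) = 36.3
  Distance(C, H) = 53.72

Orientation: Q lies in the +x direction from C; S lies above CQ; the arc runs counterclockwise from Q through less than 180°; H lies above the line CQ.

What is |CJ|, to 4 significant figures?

55.96

Checks: C.y = 0.00, Q.y = 0.00 ✓; |SJ| = 6.600 ✓; ∠(SJ, JH) = 90.00° ✓; |JH| = 36.30 ✓; |CH| = 53.72 ✓.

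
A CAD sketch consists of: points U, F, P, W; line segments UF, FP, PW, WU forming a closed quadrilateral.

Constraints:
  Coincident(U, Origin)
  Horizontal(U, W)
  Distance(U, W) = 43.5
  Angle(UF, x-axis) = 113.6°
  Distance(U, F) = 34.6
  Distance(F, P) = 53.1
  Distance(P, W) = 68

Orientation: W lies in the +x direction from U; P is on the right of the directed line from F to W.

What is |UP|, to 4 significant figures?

29.77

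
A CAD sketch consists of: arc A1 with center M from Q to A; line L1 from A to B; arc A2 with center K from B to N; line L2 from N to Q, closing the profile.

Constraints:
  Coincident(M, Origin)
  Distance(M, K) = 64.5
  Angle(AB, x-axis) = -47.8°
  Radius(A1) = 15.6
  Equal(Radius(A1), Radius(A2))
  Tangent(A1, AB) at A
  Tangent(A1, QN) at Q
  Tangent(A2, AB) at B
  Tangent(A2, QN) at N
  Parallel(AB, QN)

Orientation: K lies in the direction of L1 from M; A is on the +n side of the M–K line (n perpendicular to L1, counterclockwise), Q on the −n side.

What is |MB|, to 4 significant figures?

66.36

The slot axis is L1's direction at -47.8°, so u = (cos -47.8°, sin -47.8°) = (0.6717, -0.7408) and n = (−sin -47.8°, cos -47.8°) = (0.7408, 0.6717). M is at the origin and K lies 64.5 along u from M, so K = 64.5·u = (43.33, -47.78). Tangency of A1 to both parallel lines with radius 15.6 puts A and Q at M ± 15.6·n: A = (11.56, 10.48), Q = (-11.56, -10.48). Equal radii place B and N the same way about K: B = K + 15.6·n = (54.88, -37.30), N = K − 15.6·n = (31.77, -58.26). Then |MB| = |B − M| = 66.36.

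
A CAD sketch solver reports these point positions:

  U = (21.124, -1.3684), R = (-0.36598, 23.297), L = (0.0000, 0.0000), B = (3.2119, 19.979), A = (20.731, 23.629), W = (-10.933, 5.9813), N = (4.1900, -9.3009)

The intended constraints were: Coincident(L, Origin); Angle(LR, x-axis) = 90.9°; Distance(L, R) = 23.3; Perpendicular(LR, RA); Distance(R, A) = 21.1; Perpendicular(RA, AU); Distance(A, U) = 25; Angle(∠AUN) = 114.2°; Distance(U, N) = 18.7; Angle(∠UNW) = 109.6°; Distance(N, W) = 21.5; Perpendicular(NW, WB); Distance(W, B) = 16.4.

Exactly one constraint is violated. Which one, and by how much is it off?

Distance(W, B) = 16.4 — off by 3.50.

L = (0.00, 0.00) ✓; LR at 90.90° ✓; |LR| = 23.30 ✓; ∠(LR, RA) = 90.00° ✓; |RA| = 21.10 ✓; ∠(RA, AU) = 90.00° ✓; |AU| = 25.00 ✓; ∠AUN = 114.2° ✓; |UN| = 18.70 ✓; ∠UNW = 109.6° ✓; |NW| = 21.50 ✓; ∠(NW, WB) = 90.00° ✓; |WB| = 19.90 ✗.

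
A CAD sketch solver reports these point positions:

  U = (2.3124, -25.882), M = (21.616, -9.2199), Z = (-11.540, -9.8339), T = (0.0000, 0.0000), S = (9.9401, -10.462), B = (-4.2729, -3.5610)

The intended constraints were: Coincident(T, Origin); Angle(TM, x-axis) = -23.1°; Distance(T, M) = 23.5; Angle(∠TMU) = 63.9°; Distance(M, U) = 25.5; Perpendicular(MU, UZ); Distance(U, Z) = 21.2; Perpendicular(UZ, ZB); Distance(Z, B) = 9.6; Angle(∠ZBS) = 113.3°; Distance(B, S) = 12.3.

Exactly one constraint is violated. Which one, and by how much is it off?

Distance(B, S) = 12.3 — off by 3.50.

T = (0.00, 0.00) ✓; TM at -23.10° ✓; |TM| = 23.50 ✓; ∠TMU = 63.90° ✓; |MU| = 25.50 ✓; ∠(MU, UZ) = 90.00° ✓; |UZ| = 21.20 ✓; ∠(UZ, ZB) = 90.00° ✓; |ZB| = 9.600 ✓; ∠ZBS = 113.3° ✓; |BS| = 15.80 ✗.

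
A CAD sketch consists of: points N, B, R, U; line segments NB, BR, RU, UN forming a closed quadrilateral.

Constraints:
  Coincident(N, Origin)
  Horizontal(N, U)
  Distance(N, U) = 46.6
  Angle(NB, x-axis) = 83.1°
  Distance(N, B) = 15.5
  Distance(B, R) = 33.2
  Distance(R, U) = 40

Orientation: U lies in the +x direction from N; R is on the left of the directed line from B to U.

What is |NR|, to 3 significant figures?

45.4

Checks: |BR| = 33.20 ✓; |RU| = 40.00 ✓.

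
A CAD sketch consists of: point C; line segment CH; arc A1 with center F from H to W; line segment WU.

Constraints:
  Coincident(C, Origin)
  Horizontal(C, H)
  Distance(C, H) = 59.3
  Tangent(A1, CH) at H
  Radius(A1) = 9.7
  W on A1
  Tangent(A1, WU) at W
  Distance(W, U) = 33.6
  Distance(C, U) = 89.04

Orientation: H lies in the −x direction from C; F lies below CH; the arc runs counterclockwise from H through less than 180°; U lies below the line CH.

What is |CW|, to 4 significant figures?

68.56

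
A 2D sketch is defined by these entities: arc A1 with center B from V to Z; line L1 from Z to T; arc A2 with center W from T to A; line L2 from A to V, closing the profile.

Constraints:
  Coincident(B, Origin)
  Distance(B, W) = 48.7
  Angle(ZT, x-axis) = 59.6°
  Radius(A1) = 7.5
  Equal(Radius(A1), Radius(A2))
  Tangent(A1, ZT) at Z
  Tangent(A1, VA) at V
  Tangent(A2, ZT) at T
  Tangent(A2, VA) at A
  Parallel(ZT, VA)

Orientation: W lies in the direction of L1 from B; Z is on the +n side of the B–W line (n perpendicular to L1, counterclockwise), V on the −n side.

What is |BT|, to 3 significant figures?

49.3

The slot axis is L1's direction at 59.6°, so u = (cos 59.6°, sin 59.6°) = (0.506, 0.863) and n = (−sin 59.6°, cos 59.6°) = (-0.863, 0.506). B is at the origin and W lies 48.7 along u from B, so W = 48.7·u = (24.6, 42.0). Tangency of A1 to both parallel lines with radius 7.5 puts Z and V at B ± 7.5·n: Z = (-6.47, 3.80), V = (6.47, -3.80). Equal radii place T and A the same way about W: T = W + 7.5·n = (18.2, 45.8), A = W − 7.5·n = (31.1, 38.2). Then |BT| = |T − B| = 49.3.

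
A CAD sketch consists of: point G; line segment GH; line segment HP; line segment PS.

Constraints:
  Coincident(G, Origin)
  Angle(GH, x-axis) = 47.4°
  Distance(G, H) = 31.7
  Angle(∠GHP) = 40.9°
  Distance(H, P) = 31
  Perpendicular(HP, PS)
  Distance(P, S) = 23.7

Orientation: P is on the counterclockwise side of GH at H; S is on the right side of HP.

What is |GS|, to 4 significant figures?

45.01

∠GHP = 40.9°, so HP runs at 47.4° + (180° − 40.9°) = 186.5° from the x-axis; with |HP| = 31.0, P = H + 31.0·(cos 186.5°, sin 186.5°) = (-9.344, 19.82). HP ⟂ PS; with |PS| = 23.7 on the right of HP, S = P + 23.7·(-0.1132, 0.9936) = (-12.03, 43.37). Then |GS| = |S − G| = 45.01.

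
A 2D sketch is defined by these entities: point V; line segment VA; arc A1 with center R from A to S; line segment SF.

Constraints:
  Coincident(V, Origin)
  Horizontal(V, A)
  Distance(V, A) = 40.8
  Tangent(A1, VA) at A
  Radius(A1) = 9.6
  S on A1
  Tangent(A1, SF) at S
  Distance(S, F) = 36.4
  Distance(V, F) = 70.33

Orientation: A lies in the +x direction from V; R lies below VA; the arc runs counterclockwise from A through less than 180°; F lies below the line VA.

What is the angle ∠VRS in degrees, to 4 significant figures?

48.94°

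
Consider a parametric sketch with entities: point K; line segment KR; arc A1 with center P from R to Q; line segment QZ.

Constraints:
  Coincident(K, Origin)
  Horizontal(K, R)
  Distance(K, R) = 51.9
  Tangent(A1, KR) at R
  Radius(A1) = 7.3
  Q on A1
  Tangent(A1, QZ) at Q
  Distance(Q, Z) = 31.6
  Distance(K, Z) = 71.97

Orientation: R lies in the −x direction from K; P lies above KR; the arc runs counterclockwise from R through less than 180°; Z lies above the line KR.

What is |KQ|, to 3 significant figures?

46.8

Checks: |PQ| = 7.300 ✓; ∠(PQ, QZ) = 90.00° ✓; |QZ| = 31.60 ✓; |KZ| = 71.97 ✓.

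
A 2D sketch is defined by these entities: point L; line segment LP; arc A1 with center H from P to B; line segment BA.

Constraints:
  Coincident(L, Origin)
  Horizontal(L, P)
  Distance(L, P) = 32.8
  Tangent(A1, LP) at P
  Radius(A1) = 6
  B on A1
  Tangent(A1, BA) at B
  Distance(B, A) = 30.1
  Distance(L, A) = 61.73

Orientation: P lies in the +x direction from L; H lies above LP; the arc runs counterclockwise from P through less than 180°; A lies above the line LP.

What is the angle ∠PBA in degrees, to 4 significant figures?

153.7°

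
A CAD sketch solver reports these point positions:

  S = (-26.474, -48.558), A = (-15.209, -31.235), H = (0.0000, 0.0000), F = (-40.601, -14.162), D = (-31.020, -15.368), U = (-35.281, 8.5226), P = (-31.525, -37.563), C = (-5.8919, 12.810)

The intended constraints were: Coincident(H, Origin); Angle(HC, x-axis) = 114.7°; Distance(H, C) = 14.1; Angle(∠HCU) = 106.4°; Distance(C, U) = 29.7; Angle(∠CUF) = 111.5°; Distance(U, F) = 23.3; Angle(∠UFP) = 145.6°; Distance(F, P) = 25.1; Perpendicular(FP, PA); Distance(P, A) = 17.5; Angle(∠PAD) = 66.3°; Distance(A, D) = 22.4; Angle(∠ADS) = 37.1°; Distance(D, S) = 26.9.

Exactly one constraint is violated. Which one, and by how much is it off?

Distance(D, S) = 26.9 — off by 6.60.

H = (0.00, 0.00) ✓; HC at 114.7° ✓; |HC| = 14.10 ✓; ∠HCU = 106.4° ✓; |CU| = 29.70 ✓; ∠CUF = 111.5° ✓; |UF| = 23.30 ✓; ∠UFP = 145.6° ✓; |FP| = 25.10 ✓; ∠(FP, PA) = 90.00° ✓; |PA| = 17.50 ✓; ∠PAD = 66.30° ✓; |AD| = 22.40 ✓; ∠ADS = 37.10° ✓; |DS| = 33.50 ✗.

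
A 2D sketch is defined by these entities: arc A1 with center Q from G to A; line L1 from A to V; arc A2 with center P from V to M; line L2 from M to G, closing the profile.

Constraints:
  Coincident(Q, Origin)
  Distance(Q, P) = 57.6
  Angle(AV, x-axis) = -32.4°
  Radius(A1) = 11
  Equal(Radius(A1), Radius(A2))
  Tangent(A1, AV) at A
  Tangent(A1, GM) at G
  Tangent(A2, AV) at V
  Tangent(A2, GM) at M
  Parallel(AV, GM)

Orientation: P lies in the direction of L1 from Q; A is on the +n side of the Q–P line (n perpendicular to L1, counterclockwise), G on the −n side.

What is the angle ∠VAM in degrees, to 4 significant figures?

20.90°

The slot axis is L1's direction at -32.4°, so u = (cos -32.4°, sin -32.4°) = (0.8443, -0.5358) and n = (−sin -32.4°, cos -32.4°) = (0.5358, 0.8443). Q is at the origin and P lies 57.6 along u from Q, so P = 57.6·u = (48.63, -30.86). Tangency of A1 to both parallel lines with radius 11.0 puts A and G at Q ± 11.0·n: A = (5.894, 9.288), G = (-5.894, -9.288). Equal radii place V and M the same way about P: V = P + 11.0·n = (54.53, -21.58), M = P − 11.0·n = (42.74, -40.15). Then cos ∠VAM = AV·AM / (|AV||AM|), giving 20.90°.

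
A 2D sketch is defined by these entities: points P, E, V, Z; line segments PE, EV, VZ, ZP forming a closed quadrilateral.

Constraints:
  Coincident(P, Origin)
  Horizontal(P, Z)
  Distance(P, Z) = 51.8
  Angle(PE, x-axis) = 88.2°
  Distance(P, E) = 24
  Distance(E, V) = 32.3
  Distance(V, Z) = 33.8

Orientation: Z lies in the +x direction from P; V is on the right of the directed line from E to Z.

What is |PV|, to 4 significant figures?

18.44

P is at the origin; PZ is horizontal with |PZ| = 51.8 and Z in +x, so Z = (51.8, 0). PE runs at 88.2° with |PE| = 24.0, so E = (0.7539, 23.99). V is determined by |EV| = 32.3 and |VZ| = 33.8 together: it lies at the intersection of circle(E, 32.3) and circle(Z, 33.8). With |EZ| = 56.40, the foot of the radical line on EZ is 27.32 from E and the perpendicular offset is √(32.3² − 27.32²) = 17.23. Taking the right-of-EZ solution: V = (18.15, -3.224).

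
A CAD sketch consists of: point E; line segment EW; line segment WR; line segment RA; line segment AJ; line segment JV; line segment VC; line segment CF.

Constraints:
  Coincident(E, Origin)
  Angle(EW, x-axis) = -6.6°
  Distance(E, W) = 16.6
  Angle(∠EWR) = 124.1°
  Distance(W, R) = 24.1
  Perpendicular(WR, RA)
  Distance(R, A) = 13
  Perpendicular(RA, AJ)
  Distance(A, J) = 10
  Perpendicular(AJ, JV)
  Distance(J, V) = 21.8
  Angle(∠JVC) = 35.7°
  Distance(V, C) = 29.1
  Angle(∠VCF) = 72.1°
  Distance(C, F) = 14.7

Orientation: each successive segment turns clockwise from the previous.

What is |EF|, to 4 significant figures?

26.97

E is at the origin; EW runs at -6.6° with length 16.6, so W = (16.49, -1.908). ∠EWR = 124.1° gives WR at -62.50° from the x-axis; with |WR| = 24.1, R = (27.62, -23.28). The perpendicularity gives RA at right angles to WR, so RA runs at -152.5°; with |RA| = 13.0, A = (16.09, -29.29). RA ⟂ AJ, so AJ runs at 117.5°; with |AJ| = 10.0, J = (11.47, -20.42). The perpendicularity gives JV at right angles to AJ, so JV runs at 27.50°; with |JV| = 21.8, V = (30.81, -10.35). ∠JVC = 35.7° gives VC at -116.8° from the x-axis; with |VC| = 29.1, C = (17.69, -36.33). ∠VCF = 72.1° gives CF at 135.3° from the x-axis; with |CF| = 14.7, F = (7.237, -25.99). Then |EF| = |F − E| = 26.97.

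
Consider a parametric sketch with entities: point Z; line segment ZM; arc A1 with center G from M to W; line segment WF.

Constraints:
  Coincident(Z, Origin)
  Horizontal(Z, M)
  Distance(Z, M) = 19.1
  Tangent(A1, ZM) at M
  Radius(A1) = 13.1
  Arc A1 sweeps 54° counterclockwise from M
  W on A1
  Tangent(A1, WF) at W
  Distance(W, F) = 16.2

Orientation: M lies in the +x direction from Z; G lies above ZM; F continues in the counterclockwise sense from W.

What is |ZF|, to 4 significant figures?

43.37

Z is at the origin; Z and M share the same y with |ZM| = 19.1 and M on the +x side, so M = (19.10, 0.000). The tangent condition forces GM to be normal to ZM, so G = M + (0, 13.1) = (19.10, 13.10). On A1, M sits at bearing -90° from G; a 54° counterclockwise sweep puts W at bearing -36°, so W = G + 13.1·(cos -36°, sin -36°) = (29.70, 5.400). Since A1 is tangent to WF there, GW ⟂ WF, so WF runs along (−sin -36°, cos -36°); with |WF| = 16.2, F = (39.22, 18.51). Then |ZF| = |F − Z| = 43.37.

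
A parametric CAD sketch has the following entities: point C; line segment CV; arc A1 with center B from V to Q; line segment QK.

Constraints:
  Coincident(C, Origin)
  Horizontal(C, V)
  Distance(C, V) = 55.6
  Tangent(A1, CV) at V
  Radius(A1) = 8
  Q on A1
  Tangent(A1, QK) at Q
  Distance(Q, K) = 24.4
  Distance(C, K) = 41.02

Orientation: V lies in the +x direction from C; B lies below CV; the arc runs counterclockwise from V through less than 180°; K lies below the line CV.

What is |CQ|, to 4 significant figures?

49.37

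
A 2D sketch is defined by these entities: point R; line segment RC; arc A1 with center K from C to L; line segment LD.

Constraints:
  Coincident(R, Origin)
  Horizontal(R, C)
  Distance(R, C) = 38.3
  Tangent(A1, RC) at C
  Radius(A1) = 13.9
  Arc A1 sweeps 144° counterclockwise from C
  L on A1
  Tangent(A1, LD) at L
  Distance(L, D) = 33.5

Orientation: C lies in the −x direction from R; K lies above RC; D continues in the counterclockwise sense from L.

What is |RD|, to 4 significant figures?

72.70

R is at the origin; RC is horizontal with |RC| = 38.3 and C on the −x side, so C = (-38.30, 0.000). The tangent condition forces KC to be normal to RC, so K = C + (0, 13.9) = (-38.30, 13.90). On A1, C sits at bearing -90° from K; a 144° counterclockwise sweep puts L at bearing 54°, so L = K + 13.9·(cos 54°, sin 54°) = (-30.13, 25.15). A1 meets LD tangentially, so KL is at right angles to LD, so LD runs along (−sin 54°, cos 54°); with |LD| = 33.5, D = (-57.23, 44.84). Then |RD| = |D − R| = 72.70.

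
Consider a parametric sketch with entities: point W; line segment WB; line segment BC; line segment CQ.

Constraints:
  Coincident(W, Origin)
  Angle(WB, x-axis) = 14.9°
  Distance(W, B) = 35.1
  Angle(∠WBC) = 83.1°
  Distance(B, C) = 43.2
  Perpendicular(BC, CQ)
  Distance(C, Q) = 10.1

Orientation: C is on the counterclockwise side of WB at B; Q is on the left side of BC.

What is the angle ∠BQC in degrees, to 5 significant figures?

76.841°

∠WBC = 83.1°, so BC runs at 14.9° + (180° − 83.1°) = 111.80° from the x-axis; with |BC| = 43.2, C = B + 43.2·(cos 111.80°, sin 111.80°) = (17.877, 49.136). BC is perpendicular to CQ; with |CQ| = 10.1 on the left of BC, Q = C + 10.1·(-0.92849, -0.37137) = (8.4990, 45.385). Then cos ∠BQC = QB·QC / (|QB||QC|), giving 76.841°.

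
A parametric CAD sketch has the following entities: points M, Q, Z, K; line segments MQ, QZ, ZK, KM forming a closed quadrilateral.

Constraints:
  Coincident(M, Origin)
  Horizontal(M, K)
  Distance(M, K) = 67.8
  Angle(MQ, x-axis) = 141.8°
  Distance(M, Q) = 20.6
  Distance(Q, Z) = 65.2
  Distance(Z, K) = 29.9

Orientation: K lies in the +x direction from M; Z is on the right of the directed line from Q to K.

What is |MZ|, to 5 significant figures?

45.278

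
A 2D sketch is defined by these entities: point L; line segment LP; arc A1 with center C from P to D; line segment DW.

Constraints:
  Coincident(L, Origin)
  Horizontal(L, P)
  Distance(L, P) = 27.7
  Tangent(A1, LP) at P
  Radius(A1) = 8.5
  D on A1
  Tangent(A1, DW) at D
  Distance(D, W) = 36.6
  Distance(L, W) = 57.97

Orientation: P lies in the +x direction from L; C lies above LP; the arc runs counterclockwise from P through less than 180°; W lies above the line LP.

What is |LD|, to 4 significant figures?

37.17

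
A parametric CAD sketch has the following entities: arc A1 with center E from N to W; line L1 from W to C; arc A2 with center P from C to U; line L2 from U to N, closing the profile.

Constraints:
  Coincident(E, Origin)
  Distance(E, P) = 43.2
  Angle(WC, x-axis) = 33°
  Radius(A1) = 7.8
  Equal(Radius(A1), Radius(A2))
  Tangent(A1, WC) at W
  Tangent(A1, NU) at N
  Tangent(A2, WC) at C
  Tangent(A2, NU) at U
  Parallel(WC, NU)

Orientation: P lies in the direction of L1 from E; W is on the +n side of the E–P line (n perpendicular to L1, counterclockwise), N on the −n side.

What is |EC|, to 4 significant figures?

43.90

The slot axis is L1's direction at 33.0°, so u = (cos 33.0°, sin 33.0°) = (0.8387, 0.5446) and n = (−sin 33.0°, cos 33.0°) = (-0.5446, 0.8387). E is at the origin and P lies 43.2 along u from E, so P = 43.2·u = (36.23, 23.53). Tangency of A1 to both parallel lines with radius 7.8 puts W and N at E ± 7.8·n: W = (-4.248, 6.542), N = (4.248, -6.542). Equal radii place C and U the same way about P: C = P + 7.8·n = (31.98, 30.07), U = P − 7.8·n = (40.48, 16.99). Then |EC| = |C − E| = 43.90.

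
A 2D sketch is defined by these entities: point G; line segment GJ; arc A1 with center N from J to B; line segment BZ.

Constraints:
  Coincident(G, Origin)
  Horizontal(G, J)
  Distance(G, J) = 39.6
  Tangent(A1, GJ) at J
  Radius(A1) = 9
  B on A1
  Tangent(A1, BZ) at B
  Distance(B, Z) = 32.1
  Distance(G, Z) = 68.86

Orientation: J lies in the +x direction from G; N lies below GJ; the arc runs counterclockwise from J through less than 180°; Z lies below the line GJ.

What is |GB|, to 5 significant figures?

37.347

G is at the origin; GJ is horizontal with |GJ| = 39.6 and J on the +x side, so J = (39.600, 0.0000). A1 meets GJ tangentially, so NJ is at right angles to GJ, so N = J + (0, -9) = (39.600, -9.0000). Since NB ⟂ BZ (tangency), |NZ| = √(9.0² + 32.1²) = 33.338 regardless of where B sits on A1. So Z lies on both circle(G, 68.86) and circle(N, 33.338); the below-GJ intersection is Z = (58.349, -36.566). B is the foot of the tangent from Z: B = (33.801, -15.883).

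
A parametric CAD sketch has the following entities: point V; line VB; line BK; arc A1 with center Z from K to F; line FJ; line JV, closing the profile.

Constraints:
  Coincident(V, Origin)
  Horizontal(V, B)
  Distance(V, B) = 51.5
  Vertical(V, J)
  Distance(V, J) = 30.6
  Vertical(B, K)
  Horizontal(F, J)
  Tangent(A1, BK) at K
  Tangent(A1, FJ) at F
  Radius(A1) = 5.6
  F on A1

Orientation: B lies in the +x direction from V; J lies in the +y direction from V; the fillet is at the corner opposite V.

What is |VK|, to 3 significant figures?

57.2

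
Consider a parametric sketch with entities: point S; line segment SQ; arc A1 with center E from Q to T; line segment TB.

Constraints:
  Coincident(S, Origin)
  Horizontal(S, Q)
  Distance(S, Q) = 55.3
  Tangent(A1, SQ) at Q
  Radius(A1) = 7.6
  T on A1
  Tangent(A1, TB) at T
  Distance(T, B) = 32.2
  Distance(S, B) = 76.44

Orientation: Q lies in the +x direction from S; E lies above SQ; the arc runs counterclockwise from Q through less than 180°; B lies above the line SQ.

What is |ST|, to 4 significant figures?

63.25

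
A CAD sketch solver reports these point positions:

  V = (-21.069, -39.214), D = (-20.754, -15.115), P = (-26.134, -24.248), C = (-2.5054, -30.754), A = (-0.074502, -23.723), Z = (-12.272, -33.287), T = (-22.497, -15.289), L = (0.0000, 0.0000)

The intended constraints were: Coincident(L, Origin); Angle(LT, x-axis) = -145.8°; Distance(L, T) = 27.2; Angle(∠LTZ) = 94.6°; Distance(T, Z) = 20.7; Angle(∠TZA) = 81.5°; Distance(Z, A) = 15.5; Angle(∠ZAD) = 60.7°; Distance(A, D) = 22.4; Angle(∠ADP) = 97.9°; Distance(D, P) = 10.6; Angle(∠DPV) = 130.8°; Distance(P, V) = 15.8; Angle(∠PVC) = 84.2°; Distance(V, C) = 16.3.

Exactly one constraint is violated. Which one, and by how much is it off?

Distance(V, C) = 16.3 — off by 4.10.

L = (0.00, 0.00) ✓; LT at -145.8° ✓; |LT| = 27.20 ✓; ∠LTZ = 94.60° ✓; |TZ| = 20.70 ✓; ∠TZA = 81.50° ✓; |ZA| = 15.50 ✓; ∠ZAD = 60.70° ✓; |AD| = 22.40 ✓; ∠ADP = 97.90° ✓; |DP| = 10.60 ✓; ∠DPV = 130.8° ✓; |PV| = 15.80 ✓; ∠PVC = 84.20° ✓; |VC| = 20.40 ✗.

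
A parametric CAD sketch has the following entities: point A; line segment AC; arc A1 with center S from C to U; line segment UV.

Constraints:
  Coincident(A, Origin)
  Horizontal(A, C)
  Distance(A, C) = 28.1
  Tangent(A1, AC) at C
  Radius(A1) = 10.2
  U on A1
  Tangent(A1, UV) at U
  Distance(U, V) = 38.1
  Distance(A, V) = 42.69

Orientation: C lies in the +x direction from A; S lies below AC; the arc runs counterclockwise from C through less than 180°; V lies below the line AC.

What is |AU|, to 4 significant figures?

19.69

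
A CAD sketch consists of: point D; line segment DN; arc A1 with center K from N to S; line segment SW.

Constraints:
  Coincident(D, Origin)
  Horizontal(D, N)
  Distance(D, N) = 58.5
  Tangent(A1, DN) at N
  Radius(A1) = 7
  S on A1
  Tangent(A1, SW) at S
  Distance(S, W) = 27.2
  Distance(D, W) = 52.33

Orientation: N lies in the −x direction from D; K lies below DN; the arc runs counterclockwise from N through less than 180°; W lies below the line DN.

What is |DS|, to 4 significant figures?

64.30

Checks: |KS| = 7.000 ✓; ∠(KS, SW) = 90.00° ✓; |SW| = 27.20 ✓; |DW| = 52.33 ✓.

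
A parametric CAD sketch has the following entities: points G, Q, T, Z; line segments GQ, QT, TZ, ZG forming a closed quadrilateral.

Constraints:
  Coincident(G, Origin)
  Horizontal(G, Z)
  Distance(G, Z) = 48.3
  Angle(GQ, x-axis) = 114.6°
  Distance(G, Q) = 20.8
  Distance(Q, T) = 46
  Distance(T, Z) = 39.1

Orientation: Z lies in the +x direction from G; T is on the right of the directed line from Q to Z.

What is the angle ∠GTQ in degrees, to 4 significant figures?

5.215°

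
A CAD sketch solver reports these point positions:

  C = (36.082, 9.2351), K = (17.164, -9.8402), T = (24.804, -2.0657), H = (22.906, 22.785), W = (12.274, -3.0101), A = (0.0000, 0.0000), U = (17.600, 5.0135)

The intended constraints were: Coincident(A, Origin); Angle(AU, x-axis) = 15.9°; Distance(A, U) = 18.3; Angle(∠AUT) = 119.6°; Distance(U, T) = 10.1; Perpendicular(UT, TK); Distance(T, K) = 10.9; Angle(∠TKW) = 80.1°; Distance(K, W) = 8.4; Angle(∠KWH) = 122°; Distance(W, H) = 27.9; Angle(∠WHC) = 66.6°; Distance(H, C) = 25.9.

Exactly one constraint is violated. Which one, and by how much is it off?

Distance(H, C) = 25.9 — off by 7.00.

A = (0.00, 0.00) ✓; AU at 15.90° ✓; |AU| = 18.30 ✓; ∠AUT = 119.6° ✓; |UT| = 10.10 ✓; ∠(UT, TK) = 90.00° ✓; |TK| = 10.90 ✓; ∠TKW = 80.10° ✓; |KW| = 8.400 ✓; ∠KWH = 122.0° ✓; |WH| = 27.90 ✓; ∠WHC = 66.60° ✓; |HC| = 18.90 ✗.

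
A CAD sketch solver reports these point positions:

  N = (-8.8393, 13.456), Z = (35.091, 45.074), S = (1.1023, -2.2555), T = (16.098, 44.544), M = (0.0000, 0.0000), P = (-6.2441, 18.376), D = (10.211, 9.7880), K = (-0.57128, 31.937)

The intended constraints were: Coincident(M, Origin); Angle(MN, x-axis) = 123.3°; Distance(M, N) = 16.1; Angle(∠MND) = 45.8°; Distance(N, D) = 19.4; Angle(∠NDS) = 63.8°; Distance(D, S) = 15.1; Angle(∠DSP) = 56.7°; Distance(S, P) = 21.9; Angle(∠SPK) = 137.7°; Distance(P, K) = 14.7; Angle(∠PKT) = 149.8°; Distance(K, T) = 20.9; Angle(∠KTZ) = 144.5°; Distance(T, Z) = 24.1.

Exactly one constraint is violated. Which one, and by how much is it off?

Distance(T, Z) = 24.1 — off by 5.10.

M = (0.00, 0.00) ✓; MN at 123.3° ✓; |MN| = 16.10 ✓; ∠MND = 45.80° ✓; |ND| = 19.40 ✓; ∠NDS = 63.80° ✓; |DS| = 15.10 ✓; ∠DSP = 56.70° ✓; |SP| = 21.90 ✓; ∠SPK = 137.7° ✓; |PK| = 14.70 ✓; ∠PKT = 149.8° ✓; |KT| = 20.90 ✓; ∠KTZ = 144.5° ✓; |TZ| = 19.00 ✗.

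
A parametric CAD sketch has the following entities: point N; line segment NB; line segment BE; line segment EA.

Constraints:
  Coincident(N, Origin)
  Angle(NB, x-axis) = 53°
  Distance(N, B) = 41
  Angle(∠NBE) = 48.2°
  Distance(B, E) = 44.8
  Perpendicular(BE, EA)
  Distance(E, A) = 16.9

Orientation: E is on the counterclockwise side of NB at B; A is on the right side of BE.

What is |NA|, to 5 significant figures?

50.578

N is at the origin; NB runs at 53.0° with length 41.0, so B = 41.0·(cos 53.0°, sin 53.0°) = (24.674, 32.744). ∠NBE = 48.2°, so BE runs at 53.0° + (180° − 48.2°) = 184.80° from the x-axis; with |BE| = 44.8, E = B + 44.8·(cos 184.80°, sin 184.80°) = (-19.968, 28.995). The perpendicularity gives EA at right angles to BE; with |EA| = 16.9 on the right of BE, A = E + 16.9·(-0.083678, 0.99649) = (-21.383, 45.836). Then |NA| = |A − N| = 50.578.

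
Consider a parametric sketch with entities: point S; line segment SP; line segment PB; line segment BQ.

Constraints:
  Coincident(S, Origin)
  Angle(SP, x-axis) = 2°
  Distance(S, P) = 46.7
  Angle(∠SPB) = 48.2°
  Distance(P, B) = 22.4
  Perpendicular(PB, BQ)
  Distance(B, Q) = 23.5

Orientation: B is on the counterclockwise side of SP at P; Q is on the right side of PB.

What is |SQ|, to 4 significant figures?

58.96

S is at the origin; SP runs at 2.0° with length 46.7, so P = 46.7·(cos 2.0°, sin 2.0°) = (46.67, 1.630). ∠SPB = 48.2°, so PB runs at 2.0° + (180° − 48.2°) = 133.8° from the x-axis; with |PB| = 22.4, B = P + 22.4·(cos 133.8°, sin 133.8°) = (31.17, 17.80). The perpendicularity gives BQ at right angles to PB; with |BQ| = 23.5 on the right of PB, Q = B + 23.5·(0.7218, 0.6921) = (48.13, 34.06). Then |SQ| = |Q − S| = 58.96.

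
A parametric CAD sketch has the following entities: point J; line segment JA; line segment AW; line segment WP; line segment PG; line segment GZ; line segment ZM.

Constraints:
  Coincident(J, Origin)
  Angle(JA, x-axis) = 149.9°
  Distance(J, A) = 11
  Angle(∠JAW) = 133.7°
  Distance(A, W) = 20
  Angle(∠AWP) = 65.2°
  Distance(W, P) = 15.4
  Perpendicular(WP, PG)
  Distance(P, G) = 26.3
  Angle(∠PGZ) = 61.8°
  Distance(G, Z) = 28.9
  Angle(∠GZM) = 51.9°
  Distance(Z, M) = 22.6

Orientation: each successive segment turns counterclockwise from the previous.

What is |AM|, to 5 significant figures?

14.766

J is at the origin; JA runs at 149.9° with length 11.0, so A = (-9.5167, 5.5166). ∠JAW = 133.7° gives AW at -163.80° from the x-axis; with |AW| = 20.0, W = (-28.723, -0.063204). ∠AWP = 65.2° gives WP at -49.000° from the x-axis; with |WP| = 15.4, P = (-18.619, -11.686). WP ⟂ PG, so PG runs at 41.000°; with |PG| = 26.3, G = (1.2296, 5.5686). ∠PGZ = 61.8° gives GZ at 159.20° from the x-axis; with |GZ| = 28.9, Z = (-25.787, 15.831). ∠GZM = 51.9° gives ZM at -72.700° from the x-axis; with |ZM| = 22.6, M = (-19.066, -5.7464). Then |AM| = |M − A| = 14.766.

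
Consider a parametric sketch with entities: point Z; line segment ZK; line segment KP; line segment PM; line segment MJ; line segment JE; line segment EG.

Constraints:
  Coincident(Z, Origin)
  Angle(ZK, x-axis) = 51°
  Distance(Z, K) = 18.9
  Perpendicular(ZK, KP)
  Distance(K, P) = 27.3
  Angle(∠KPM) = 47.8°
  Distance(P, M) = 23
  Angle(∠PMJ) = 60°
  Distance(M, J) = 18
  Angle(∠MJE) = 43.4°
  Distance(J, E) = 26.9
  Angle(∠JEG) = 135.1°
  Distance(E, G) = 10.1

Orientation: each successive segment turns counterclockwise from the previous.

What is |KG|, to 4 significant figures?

39.77

∠MJE = 43.4° gives JE at 169.8° from the x-axis; with |JE| = 26.9, E = (-19.45, 23.52). ∠JEG = 135.1° gives EG at -145.3° from the x-axis; with |EG| = 10.1, G = (-27.75, 17.77). Then |KG| = |G − K| = 39.77.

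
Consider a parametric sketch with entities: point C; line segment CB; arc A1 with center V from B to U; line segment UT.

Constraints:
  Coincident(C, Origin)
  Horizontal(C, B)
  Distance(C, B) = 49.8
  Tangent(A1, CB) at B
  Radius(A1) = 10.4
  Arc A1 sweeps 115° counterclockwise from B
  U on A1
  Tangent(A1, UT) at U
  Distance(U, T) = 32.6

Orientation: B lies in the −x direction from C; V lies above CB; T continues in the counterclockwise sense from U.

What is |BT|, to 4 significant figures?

44.55

On A1, B sits at bearing -90° from V; a 115° counterclockwise sweep puts U at bearing 25°, so U = V + 10.4·(cos 25°, sin 25°) = (-40.37, 14.80). The tangent condition forces VU to be normal to UT, so UT runs along (−sin 25°, cos 25°); with |UT| = 32.6, T = (-54.15, 44.34). Then |BT| = |T − B| = 44.55.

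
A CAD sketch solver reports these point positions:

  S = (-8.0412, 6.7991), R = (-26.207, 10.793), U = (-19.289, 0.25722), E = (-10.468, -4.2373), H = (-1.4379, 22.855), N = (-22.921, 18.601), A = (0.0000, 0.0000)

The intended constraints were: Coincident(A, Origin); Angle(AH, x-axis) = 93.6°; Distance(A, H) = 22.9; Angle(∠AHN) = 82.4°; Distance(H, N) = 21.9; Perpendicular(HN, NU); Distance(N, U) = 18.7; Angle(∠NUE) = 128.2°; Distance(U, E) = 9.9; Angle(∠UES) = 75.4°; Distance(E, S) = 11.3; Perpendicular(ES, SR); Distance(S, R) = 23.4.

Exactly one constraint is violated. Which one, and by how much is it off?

Distance(S, R) = 23.4 — off by 4.80.

A = (0.00, 0.00) ✓; AH at 93.60° ✓; |AH| = 22.90 ✓; ∠AHN = 82.40° ✓; |HN| = 21.90 ✓; ∠(HN, NU) = 90.00° ✓; |NU| = 18.70 ✓; ∠NUE = 128.2° ✓; |UE| = 9.900 ✓; ∠UES = 75.40° ✓; |ES| = 11.30 ✓; ∠(ES, SR) = 90.00° ✓; |SR| = 18.60 ✗.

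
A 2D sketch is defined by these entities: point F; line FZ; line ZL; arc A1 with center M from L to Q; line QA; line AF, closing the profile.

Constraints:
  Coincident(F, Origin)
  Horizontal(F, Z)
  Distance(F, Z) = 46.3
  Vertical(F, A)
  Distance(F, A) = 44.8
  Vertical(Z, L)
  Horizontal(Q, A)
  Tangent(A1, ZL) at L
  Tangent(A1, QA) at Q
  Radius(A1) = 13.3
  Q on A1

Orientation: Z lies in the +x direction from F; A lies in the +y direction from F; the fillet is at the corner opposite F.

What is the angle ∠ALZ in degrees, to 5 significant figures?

106.03°

The virtual corner opposite F is at (46.300, 44.800). A1 meets ZL tangentially, so ML is at right angles to ZL and A1 meets QA tangentially, so MQ is at right angles to QA, with radius 13.3, so the center M sits 13.3 in from both sides at M = (33.000, 31.500). That places the tangent points at L = (46.300, 31.500) on ZL and Q = (33.000, 44.800) on QA. Then cos ∠ALZ = LA·LZ / (|LA||LZ|), giving 106.03°.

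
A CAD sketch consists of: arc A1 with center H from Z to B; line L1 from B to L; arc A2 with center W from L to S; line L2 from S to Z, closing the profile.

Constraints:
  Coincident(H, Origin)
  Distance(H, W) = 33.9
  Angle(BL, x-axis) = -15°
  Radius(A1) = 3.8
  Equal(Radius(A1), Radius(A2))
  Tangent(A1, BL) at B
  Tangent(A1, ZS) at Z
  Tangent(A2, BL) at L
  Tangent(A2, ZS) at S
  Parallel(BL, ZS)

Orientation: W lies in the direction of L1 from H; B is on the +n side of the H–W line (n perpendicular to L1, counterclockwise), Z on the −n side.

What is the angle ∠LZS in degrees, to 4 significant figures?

12.64°

The slot axis is L1's direction at -15.0°, so u = (cos -15.0°, sin -15.0°) = (0.9659, -0.2588) and n = (−sin -15.0°, cos -15.0°) = (0.2588, 0.9659). H is at the origin and W lies 33.9 along u from H, so W = 33.9·u = (32.74, -8.774). Tangency of A1 to both parallel lines with radius 3.8 puts B and Z at H ± 3.8·n: B = (0.9835, 3.671), Z = (-0.9835, -3.671). Equal radii place L and S the same way about W: L = W + 3.8·n = (33.73, -5.103), S = W − 3.8·n = (31.76, -12.44). Then cos ∠LZS = ZL·ZS / (|ZL||ZS|), giving 12.64°.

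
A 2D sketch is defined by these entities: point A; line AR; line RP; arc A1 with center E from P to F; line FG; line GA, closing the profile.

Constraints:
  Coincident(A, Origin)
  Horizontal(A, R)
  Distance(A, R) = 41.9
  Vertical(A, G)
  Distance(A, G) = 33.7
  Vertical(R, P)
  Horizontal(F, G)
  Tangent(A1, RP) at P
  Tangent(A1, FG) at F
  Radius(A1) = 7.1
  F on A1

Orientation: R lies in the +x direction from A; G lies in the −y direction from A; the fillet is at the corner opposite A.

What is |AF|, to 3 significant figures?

48.4

A is at the origin; A and R share the same y with |AR| = 41.9 and R on the +x side, so R = (41.9, 0.00). AG is vertical with |AG| = 33.7 and G on the −y side, so G = (0.00, -33.7). The virtual corner opposite A is at (41.9, -33.7). A1 meets RP tangentially, so EP is at right angles to RP and since A1 is tangent to FG there, EF ⟂ FG, with radius 7.1, so the center E sits 7.1 in from both sides at E = (34.8, -26.6). That places the tangent points at P = (41.9, -26.6) on RP and F = (34.8, -33.7) on FG. Then |AF| = |F − A| = 48.4.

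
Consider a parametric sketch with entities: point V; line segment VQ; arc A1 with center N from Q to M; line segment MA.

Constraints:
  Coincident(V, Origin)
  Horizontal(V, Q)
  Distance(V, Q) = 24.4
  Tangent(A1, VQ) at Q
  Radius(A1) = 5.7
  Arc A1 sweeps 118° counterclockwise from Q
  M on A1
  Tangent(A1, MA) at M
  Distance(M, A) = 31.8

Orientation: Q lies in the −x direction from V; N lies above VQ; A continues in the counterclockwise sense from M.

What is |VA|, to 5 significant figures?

50.051

On A1, Q sits at bearing -90° from N; a 118° counterclockwise sweep puts M at bearing 28°, so M = N + 5.7·(cos 28°, sin 28°) = (-19.367, 8.3760). A1 meets MA tangentially, so NM is at right angles to MA, so MA runs along (−sin 28°, cos 28°); with |MA| = 31.8, A = (-34.296, 36.454). Then |VA| = |A − V| = 50.051.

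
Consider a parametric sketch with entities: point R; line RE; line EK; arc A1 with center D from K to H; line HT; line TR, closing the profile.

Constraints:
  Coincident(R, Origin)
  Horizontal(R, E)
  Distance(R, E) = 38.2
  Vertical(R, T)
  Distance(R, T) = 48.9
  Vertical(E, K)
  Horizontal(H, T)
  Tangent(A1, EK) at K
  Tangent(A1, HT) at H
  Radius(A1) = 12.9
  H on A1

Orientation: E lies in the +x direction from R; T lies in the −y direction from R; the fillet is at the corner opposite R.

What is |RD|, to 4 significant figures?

44.00

R is at the origin; RE is horizontal with |RE| = 38.2 and E on the +x side, so E = (38.20, 0.000). R and T share the same x with |RT| = 48.9 and T on the −y side, so T = (0.000, -48.90). The virtual corner opposite R is at (38.20, -48.90). A1 meets EK tangentially, so DK is at right angles to EK and since A1 is tangent to HT there, DH ⟂ HT, with radius 12.9, so the center D sits 12.9 in from both sides at D = (25.30, -36.00). Then |RD| = |D − R| = 44.00.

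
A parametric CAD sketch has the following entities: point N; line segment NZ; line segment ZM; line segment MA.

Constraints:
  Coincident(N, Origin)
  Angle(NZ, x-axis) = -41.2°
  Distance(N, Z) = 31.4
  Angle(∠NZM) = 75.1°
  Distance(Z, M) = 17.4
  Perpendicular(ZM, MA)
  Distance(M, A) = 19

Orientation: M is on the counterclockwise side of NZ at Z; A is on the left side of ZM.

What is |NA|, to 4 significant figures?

14.69

∠NZM = 75.1°, so ZM runs at -41.2° + (180° − 75.1°) = 63.70° from the x-axis; with |ZM| = 17.4, M = Z + 17.4·(cos 63.70°, sin 63.70°) = (31.34, -5.084). ZM ⟂ MA; with |MA| = 19.0 on the left of ZM, A = M + 19.0·(-0.8965, 0.4431) = (14.30, 3.334). Then |NA| = |A − N| = 14.69.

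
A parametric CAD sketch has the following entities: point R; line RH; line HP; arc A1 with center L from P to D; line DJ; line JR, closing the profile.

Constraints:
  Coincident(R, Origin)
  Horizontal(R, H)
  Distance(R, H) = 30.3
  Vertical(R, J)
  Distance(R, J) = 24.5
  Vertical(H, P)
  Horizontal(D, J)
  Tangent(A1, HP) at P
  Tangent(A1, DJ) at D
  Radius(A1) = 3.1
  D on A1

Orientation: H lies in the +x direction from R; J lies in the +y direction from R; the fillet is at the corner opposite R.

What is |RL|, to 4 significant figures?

34.61

R and J share the same x with |RJ| = 24.5 and J on the +y side, so J = (0.000, 24.50). The virtual corner opposite R is at (30.30, 24.50). Since A1 is tangent to HP there, LP ⟂ HP and A1 meets DJ tangentially, so LD is at right angles to DJ, with radius 3.1, so the center L sits 3.1 in from both sides at L = (27.20, 21.40). Then |RL| = |L − R| = 34.61.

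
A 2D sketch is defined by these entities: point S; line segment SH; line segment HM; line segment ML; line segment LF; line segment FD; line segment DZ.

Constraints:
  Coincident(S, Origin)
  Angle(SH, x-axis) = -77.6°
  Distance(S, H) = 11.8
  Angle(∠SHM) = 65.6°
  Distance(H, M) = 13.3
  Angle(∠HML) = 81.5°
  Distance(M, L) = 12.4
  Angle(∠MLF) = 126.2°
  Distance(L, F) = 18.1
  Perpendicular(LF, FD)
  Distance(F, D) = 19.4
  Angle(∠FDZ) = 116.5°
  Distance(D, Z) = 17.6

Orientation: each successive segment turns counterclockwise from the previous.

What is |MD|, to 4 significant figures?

27.10

S is at the origin; SH runs at -77.6° with length 11.8, so H = (2.534, -11.52). ∠SHM = 65.6° gives HM at 36.80° from the x-axis; with |HM| = 13.3, M = (13.18, -3.558). ∠HML = 81.5° gives ML at 135.3° from the x-axis; with |ML| = 12.4, L = (4.370, 5.164). ∠MLF = 126.2° gives LF at -170.9° from the x-axis; with |LF| = 18.1, F = (-13.50, 2.302). LF ⟂ FD, so FD runs at -80.90°; with |FD| = 19.4, D = (-10.43, -16.85). Then |MD| = |D − M| = 27.10.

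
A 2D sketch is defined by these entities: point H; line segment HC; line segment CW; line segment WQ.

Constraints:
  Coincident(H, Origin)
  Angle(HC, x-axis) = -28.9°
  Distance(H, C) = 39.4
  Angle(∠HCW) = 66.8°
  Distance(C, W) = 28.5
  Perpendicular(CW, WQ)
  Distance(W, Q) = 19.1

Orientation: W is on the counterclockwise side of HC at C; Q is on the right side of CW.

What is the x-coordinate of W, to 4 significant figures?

37.32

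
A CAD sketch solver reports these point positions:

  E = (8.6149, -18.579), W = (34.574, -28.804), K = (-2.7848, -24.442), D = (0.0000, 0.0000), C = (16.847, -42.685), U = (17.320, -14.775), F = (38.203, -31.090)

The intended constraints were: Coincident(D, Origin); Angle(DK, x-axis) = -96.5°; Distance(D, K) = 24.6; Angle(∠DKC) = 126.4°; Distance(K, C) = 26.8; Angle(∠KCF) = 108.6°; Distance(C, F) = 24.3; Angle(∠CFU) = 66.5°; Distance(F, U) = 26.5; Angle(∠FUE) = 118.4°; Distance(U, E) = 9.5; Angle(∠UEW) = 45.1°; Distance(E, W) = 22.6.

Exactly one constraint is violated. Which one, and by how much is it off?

Distance(E, W) = 22.6 — off by 5.30.

D = (0.00, 0.00) ✓; DK at -96.50° ✓; |DK| = 24.60 ✓; ∠DKC = 126.4° ✓; |KC| = 26.80 ✓; ∠KCF = 108.6° ✓; |CF| = 24.30 ✓; ∠CFU = 66.50° ✓; |FU| = 26.50 ✓; ∠FUE = 118.4° ✓; |UE| = 9.500 ✓; ∠UEW = 45.10° ✓; |EW| = 27.90 ✗.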